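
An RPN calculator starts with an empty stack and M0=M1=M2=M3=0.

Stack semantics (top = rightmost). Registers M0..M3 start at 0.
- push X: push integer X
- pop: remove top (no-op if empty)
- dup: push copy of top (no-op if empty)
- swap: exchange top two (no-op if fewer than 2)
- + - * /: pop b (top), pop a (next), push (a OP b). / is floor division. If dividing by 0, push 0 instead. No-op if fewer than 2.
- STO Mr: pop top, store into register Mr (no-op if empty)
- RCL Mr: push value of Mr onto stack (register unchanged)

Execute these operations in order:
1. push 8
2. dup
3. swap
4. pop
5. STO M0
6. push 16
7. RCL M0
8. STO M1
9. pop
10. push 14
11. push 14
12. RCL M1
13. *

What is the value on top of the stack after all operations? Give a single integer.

Answer: 112

Derivation:
After op 1 (push 8): stack=[8] mem=[0,0,0,0]
After op 2 (dup): stack=[8,8] mem=[0,0,0,0]
After op 3 (swap): stack=[8,8] mem=[0,0,0,0]
After op 4 (pop): stack=[8] mem=[0,0,0,0]
After op 5 (STO M0): stack=[empty] mem=[8,0,0,0]
After op 6 (push 16): stack=[16] mem=[8,0,0,0]
After op 7 (RCL M0): stack=[16,8] mem=[8,0,0,0]
After op 8 (STO M1): stack=[16] mem=[8,8,0,0]
After op 9 (pop): stack=[empty] mem=[8,8,0,0]
After op 10 (push 14): stack=[14] mem=[8,8,0,0]
After op 11 (push 14): stack=[14,14] mem=[8,8,0,0]
After op 12 (RCL M1): stack=[14,14,8] mem=[8,8,0,0]
After op 13 (*): stack=[14,112] mem=[8,8,0,0]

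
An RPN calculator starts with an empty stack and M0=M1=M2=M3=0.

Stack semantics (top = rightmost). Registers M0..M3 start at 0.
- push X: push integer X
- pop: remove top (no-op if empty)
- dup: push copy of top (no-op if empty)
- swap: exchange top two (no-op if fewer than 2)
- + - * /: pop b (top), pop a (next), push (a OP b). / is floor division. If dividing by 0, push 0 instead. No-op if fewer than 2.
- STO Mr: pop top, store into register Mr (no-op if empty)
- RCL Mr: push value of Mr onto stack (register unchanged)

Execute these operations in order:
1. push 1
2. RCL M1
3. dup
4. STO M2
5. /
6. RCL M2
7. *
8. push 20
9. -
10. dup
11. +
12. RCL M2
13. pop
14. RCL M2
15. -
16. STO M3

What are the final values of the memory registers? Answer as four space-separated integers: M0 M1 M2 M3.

After op 1 (push 1): stack=[1] mem=[0,0,0,0]
After op 2 (RCL M1): stack=[1,0] mem=[0,0,0,0]
After op 3 (dup): stack=[1,0,0] mem=[0,0,0,0]
After op 4 (STO M2): stack=[1,0] mem=[0,0,0,0]
After op 5 (/): stack=[0] mem=[0,0,0,0]
After op 6 (RCL M2): stack=[0,0] mem=[0,0,0,0]
After op 7 (*): stack=[0] mem=[0,0,0,0]
After op 8 (push 20): stack=[0,20] mem=[0,0,0,0]
After op 9 (-): stack=[-20] mem=[0,0,0,0]
After op 10 (dup): stack=[-20,-20] mem=[0,0,0,0]
After op 11 (+): stack=[-40] mem=[0,0,0,0]
After op 12 (RCL M2): stack=[-40,0] mem=[0,0,0,0]
After op 13 (pop): stack=[-40] mem=[0,0,0,0]
After op 14 (RCL M2): stack=[-40,0] mem=[0,0,0,0]
After op 15 (-): stack=[-40] mem=[0,0,0,0]
After op 16 (STO M3): stack=[empty] mem=[0,0,0,-40]

Answer: 0 0 0 -40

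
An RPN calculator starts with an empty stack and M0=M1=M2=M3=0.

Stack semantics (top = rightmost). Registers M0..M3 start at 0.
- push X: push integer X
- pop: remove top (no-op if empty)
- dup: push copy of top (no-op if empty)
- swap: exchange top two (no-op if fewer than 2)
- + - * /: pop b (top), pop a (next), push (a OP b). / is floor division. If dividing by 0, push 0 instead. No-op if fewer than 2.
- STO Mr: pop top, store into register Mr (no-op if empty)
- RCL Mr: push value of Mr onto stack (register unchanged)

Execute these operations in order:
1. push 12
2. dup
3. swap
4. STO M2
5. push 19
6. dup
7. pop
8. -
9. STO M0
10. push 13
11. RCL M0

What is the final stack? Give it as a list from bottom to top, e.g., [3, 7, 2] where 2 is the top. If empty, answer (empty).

After op 1 (push 12): stack=[12] mem=[0,0,0,0]
After op 2 (dup): stack=[12,12] mem=[0,0,0,0]
After op 3 (swap): stack=[12,12] mem=[0,0,0,0]
After op 4 (STO M2): stack=[12] mem=[0,0,12,0]
After op 5 (push 19): stack=[12,19] mem=[0,0,12,0]
After op 6 (dup): stack=[12,19,19] mem=[0,0,12,0]
After op 7 (pop): stack=[12,19] mem=[0,0,12,0]
After op 8 (-): stack=[-7] mem=[0,0,12,0]
After op 9 (STO M0): stack=[empty] mem=[-7,0,12,0]
After op 10 (push 13): stack=[13] mem=[-7,0,12,0]
After op 11 (RCL M0): stack=[13,-7] mem=[-7,0,12,0]

Answer: [13, -7]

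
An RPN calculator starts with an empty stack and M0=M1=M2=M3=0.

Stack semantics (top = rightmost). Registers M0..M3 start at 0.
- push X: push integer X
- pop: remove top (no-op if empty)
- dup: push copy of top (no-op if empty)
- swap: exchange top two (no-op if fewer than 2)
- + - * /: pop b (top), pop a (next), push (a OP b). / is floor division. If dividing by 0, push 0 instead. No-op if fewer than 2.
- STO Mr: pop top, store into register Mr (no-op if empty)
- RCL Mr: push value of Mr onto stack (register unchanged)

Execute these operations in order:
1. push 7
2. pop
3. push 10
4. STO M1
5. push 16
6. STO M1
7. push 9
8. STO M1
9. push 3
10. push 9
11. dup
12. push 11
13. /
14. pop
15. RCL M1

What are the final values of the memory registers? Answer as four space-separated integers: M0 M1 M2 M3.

After op 1 (push 7): stack=[7] mem=[0,0,0,0]
After op 2 (pop): stack=[empty] mem=[0,0,0,0]
After op 3 (push 10): stack=[10] mem=[0,0,0,0]
After op 4 (STO M1): stack=[empty] mem=[0,10,0,0]
After op 5 (push 16): stack=[16] mem=[0,10,0,0]
After op 6 (STO M1): stack=[empty] mem=[0,16,0,0]
After op 7 (push 9): stack=[9] mem=[0,16,0,0]
After op 8 (STO M1): stack=[empty] mem=[0,9,0,0]
After op 9 (push 3): stack=[3] mem=[0,9,0,0]
After op 10 (push 9): stack=[3,9] mem=[0,9,0,0]
After op 11 (dup): stack=[3,9,9] mem=[0,9,0,0]
After op 12 (push 11): stack=[3,9,9,11] mem=[0,9,0,0]
After op 13 (/): stack=[3,9,0] mem=[0,9,0,0]
After op 14 (pop): stack=[3,9] mem=[0,9,0,0]
After op 15 (RCL M1): stack=[3,9,9] mem=[0,9,0,0]

Answer: 0 9 0 0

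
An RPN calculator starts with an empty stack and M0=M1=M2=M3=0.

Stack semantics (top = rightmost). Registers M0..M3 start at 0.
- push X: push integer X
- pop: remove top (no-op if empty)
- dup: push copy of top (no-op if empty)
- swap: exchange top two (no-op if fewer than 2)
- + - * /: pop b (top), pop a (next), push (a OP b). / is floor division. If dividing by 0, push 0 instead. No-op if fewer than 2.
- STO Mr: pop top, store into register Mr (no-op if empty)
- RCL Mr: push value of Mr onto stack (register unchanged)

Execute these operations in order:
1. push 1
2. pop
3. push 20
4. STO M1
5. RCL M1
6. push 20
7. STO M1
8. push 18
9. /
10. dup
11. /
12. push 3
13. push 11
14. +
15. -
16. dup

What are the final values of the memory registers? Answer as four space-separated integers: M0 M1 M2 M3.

After op 1 (push 1): stack=[1] mem=[0,0,0,0]
After op 2 (pop): stack=[empty] mem=[0,0,0,0]
After op 3 (push 20): stack=[20] mem=[0,0,0,0]
After op 4 (STO M1): stack=[empty] mem=[0,20,0,0]
After op 5 (RCL M1): stack=[20] mem=[0,20,0,0]
After op 6 (push 20): stack=[20,20] mem=[0,20,0,0]
After op 7 (STO M1): stack=[20] mem=[0,20,0,0]
After op 8 (push 18): stack=[20,18] mem=[0,20,0,0]
After op 9 (/): stack=[1] mem=[0,20,0,0]
After op 10 (dup): stack=[1,1] mem=[0,20,0,0]
After op 11 (/): stack=[1] mem=[0,20,0,0]
After op 12 (push 3): stack=[1,3] mem=[0,20,0,0]
After op 13 (push 11): stack=[1,3,11] mem=[0,20,0,0]
After op 14 (+): stack=[1,14] mem=[0,20,0,0]
After op 15 (-): stack=[-13] mem=[0,20,0,0]
After op 16 (dup): stack=[-13,-13] mem=[0,20,0,0]

Answer: 0 20 0 0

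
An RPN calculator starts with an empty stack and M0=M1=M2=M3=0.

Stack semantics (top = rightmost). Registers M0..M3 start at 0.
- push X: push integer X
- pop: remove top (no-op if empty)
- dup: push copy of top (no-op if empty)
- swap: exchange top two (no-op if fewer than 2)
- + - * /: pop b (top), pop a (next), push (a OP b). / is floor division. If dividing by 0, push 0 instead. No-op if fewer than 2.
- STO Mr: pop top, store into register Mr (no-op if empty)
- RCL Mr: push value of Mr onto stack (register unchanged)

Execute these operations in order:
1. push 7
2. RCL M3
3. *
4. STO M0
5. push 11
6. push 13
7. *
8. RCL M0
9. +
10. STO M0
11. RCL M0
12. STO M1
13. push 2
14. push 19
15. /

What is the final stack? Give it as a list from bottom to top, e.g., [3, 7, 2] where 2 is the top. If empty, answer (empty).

After op 1 (push 7): stack=[7] mem=[0,0,0,0]
After op 2 (RCL M3): stack=[7,0] mem=[0,0,0,0]
After op 3 (*): stack=[0] mem=[0,0,0,0]
After op 4 (STO M0): stack=[empty] mem=[0,0,0,0]
After op 5 (push 11): stack=[11] mem=[0,0,0,0]
After op 6 (push 13): stack=[11,13] mem=[0,0,0,0]
After op 7 (*): stack=[143] mem=[0,0,0,0]
After op 8 (RCL M0): stack=[143,0] mem=[0,0,0,0]
After op 9 (+): stack=[143] mem=[0,0,0,0]
After op 10 (STO M0): stack=[empty] mem=[143,0,0,0]
After op 11 (RCL M0): stack=[143] mem=[143,0,0,0]
After op 12 (STO M1): stack=[empty] mem=[143,143,0,0]
After op 13 (push 2): stack=[2] mem=[143,143,0,0]
After op 14 (push 19): stack=[2,19] mem=[143,143,0,0]
After op 15 (/): stack=[0] mem=[143,143,0,0]

Answer: [0]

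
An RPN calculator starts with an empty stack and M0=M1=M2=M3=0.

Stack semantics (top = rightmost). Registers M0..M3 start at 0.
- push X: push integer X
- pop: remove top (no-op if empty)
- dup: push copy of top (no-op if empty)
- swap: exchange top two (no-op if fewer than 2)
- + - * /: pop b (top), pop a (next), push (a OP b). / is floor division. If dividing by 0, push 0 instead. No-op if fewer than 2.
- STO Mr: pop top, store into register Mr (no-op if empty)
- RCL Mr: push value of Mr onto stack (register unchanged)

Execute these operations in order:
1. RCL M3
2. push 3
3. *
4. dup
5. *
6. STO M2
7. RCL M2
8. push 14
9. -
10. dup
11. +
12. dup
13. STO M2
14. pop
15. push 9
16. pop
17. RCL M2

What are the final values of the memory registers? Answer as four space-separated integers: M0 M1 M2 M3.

Answer: 0 0 -28 0

Derivation:
After op 1 (RCL M3): stack=[0] mem=[0,0,0,0]
After op 2 (push 3): stack=[0,3] mem=[0,0,0,0]
After op 3 (*): stack=[0] mem=[0,0,0,0]
After op 4 (dup): stack=[0,0] mem=[0,0,0,0]
After op 5 (*): stack=[0] mem=[0,0,0,0]
After op 6 (STO M2): stack=[empty] mem=[0,0,0,0]
After op 7 (RCL M2): stack=[0] mem=[0,0,0,0]
After op 8 (push 14): stack=[0,14] mem=[0,0,0,0]
After op 9 (-): stack=[-14] mem=[0,0,0,0]
After op 10 (dup): stack=[-14,-14] mem=[0,0,0,0]
After op 11 (+): stack=[-28] mem=[0,0,0,0]
After op 12 (dup): stack=[-28,-28] mem=[0,0,0,0]
After op 13 (STO M2): stack=[-28] mem=[0,0,-28,0]
After op 14 (pop): stack=[empty] mem=[0,0,-28,0]
After op 15 (push 9): stack=[9] mem=[0,0,-28,0]
After op 16 (pop): stack=[empty] mem=[0,0,-28,0]
After op 17 (RCL M2): stack=[-28] mem=[0,0,-28,0]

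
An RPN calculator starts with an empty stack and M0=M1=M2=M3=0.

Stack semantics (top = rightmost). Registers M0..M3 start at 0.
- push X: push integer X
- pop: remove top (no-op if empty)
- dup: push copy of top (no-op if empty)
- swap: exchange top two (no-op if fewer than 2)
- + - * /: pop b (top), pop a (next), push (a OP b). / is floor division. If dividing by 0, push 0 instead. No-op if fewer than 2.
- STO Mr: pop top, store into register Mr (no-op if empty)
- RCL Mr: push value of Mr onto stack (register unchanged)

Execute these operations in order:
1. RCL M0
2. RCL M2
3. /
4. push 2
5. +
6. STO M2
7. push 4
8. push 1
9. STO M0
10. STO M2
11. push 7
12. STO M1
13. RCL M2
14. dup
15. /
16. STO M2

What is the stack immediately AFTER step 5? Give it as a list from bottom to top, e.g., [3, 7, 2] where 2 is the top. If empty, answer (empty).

After op 1 (RCL M0): stack=[0] mem=[0,0,0,0]
After op 2 (RCL M2): stack=[0,0] mem=[0,0,0,0]
After op 3 (/): stack=[0] mem=[0,0,0,0]
After op 4 (push 2): stack=[0,2] mem=[0,0,0,0]
After op 5 (+): stack=[2] mem=[0,0,0,0]

[2]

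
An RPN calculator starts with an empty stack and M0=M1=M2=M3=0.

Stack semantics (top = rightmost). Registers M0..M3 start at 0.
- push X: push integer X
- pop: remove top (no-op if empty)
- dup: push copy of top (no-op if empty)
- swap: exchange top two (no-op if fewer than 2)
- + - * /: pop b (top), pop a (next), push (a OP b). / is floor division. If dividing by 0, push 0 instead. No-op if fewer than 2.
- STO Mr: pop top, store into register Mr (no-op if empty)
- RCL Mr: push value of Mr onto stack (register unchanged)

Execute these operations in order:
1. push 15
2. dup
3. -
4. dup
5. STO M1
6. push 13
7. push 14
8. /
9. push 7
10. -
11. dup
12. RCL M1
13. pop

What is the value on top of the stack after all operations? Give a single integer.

Answer: -7

Derivation:
After op 1 (push 15): stack=[15] mem=[0,0,0,0]
After op 2 (dup): stack=[15,15] mem=[0,0,0,0]
After op 3 (-): stack=[0] mem=[0,0,0,0]
After op 4 (dup): stack=[0,0] mem=[0,0,0,0]
After op 5 (STO M1): stack=[0] mem=[0,0,0,0]
After op 6 (push 13): stack=[0,13] mem=[0,0,0,0]
After op 7 (push 14): stack=[0,13,14] mem=[0,0,0,0]
After op 8 (/): stack=[0,0] mem=[0,0,0,0]
After op 9 (push 7): stack=[0,0,7] mem=[0,0,0,0]
After op 10 (-): stack=[0,-7] mem=[0,0,0,0]
After op 11 (dup): stack=[0,-7,-7] mem=[0,0,0,0]
After op 12 (RCL M1): stack=[0,-7,-7,0] mem=[0,0,0,0]
After op 13 (pop): stack=[0,-7,-7] mem=[0,0,0,0]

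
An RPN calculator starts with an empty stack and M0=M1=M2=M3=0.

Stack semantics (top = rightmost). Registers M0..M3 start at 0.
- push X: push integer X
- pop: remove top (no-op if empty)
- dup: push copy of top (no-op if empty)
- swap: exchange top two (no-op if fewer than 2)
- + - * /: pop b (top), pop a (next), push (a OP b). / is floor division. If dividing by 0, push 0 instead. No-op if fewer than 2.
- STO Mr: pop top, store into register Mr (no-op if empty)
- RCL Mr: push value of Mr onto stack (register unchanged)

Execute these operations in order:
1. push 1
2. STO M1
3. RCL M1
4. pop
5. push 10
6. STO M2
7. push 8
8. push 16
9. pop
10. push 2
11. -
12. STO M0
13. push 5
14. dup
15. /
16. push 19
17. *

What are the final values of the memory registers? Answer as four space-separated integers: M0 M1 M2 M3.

Answer: 6 1 10 0

Derivation:
After op 1 (push 1): stack=[1] mem=[0,0,0,0]
After op 2 (STO M1): stack=[empty] mem=[0,1,0,0]
After op 3 (RCL M1): stack=[1] mem=[0,1,0,0]
After op 4 (pop): stack=[empty] mem=[0,1,0,0]
After op 5 (push 10): stack=[10] mem=[0,1,0,0]
After op 6 (STO M2): stack=[empty] mem=[0,1,10,0]
After op 7 (push 8): stack=[8] mem=[0,1,10,0]
After op 8 (push 16): stack=[8,16] mem=[0,1,10,0]
After op 9 (pop): stack=[8] mem=[0,1,10,0]
After op 10 (push 2): stack=[8,2] mem=[0,1,10,0]
After op 11 (-): stack=[6] mem=[0,1,10,0]
After op 12 (STO M0): stack=[empty] mem=[6,1,10,0]
After op 13 (push 5): stack=[5] mem=[6,1,10,0]
After op 14 (dup): stack=[5,5] mem=[6,1,10,0]
After op 15 (/): stack=[1] mem=[6,1,10,0]
After op 16 (push 19): stack=[1,19] mem=[6,1,10,0]
After op 17 (*): stack=[19] mem=[6,1,10,0]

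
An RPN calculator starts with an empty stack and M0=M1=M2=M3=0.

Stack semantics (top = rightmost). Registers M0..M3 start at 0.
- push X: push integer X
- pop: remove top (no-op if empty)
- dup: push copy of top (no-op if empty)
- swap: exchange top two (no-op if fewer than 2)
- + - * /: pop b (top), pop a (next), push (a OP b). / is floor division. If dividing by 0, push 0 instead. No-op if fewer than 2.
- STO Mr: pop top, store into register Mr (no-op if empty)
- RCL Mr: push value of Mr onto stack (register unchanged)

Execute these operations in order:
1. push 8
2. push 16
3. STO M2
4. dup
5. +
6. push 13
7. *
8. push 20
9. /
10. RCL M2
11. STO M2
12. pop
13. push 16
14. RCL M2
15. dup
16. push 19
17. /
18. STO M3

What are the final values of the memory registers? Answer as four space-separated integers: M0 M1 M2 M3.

After op 1 (push 8): stack=[8] mem=[0,0,0,0]
After op 2 (push 16): stack=[8,16] mem=[0,0,0,0]
After op 3 (STO M2): stack=[8] mem=[0,0,16,0]
After op 4 (dup): stack=[8,8] mem=[0,0,16,0]
After op 5 (+): stack=[16] mem=[0,0,16,0]
After op 6 (push 13): stack=[16,13] mem=[0,0,16,0]
After op 7 (*): stack=[208] mem=[0,0,16,0]
After op 8 (push 20): stack=[208,20] mem=[0,0,16,0]
After op 9 (/): stack=[10] mem=[0,0,16,0]
After op 10 (RCL M2): stack=[10,16] mem=[0,0,16,0]
After op 11 (STO M2): stack=[10] mem=[0,0,16,0]
After op 12 (pop): stack=[empty] mem=[0,0,16,0]
After op 13 (push 16): stack=[16] mem=[0,0,16,0]
After op 14 (RCL M2): stack=[16,16] mem=[0,0,16,0]
After op 15 (dup): stack=[16,16,16] mem=[0,0,16,0]
After op 16 (push 19): stack=[16,16,16,19] mem=[0,0,16,0]
After op 17 (/): stack=[16,16,0] mem=[0,0,16,0]
After op 18 (STO M3): stack=[16,16] mem=[0,0,16,0]

Answer: 0 0 16 0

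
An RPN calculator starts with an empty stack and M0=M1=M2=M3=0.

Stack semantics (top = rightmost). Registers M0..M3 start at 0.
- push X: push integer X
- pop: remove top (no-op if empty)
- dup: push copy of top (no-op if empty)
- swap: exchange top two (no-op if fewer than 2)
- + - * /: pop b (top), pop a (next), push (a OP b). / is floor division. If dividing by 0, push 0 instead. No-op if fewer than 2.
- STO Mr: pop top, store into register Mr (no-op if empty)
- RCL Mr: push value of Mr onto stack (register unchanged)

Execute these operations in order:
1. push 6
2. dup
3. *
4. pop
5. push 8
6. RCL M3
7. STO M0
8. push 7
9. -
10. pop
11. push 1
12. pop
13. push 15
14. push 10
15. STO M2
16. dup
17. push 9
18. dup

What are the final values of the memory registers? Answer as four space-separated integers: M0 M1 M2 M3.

Answer: 0 0 10 0

Derivation:
After op 1 (push 6): stack=[6] mem=[0,0,0,0]
After op 2 (dup): stack=[6,6] mem=[0,0,0,0]
After op 3 (*): stack=[36] mem=[0,0,0,0]
After op 4 (pop): stack=[empty] mem=[0,0,0,0]
After op 5 (push 8): stack=[8] mem=[0,0,0,0]
After op 6 (RCL M3): stack=[8,0] mem=[0,0,0,0]
After op 7 (STO M0): stack=[8] mem=[0,0,0,0]
After op 8 (push 7): stack=[8,7] mem=[0,0,0,0]
After op 9 (-): stack=[1] mem=[0,0,0,0]
After op 10 (pop): stack=[empty] mem=[0,0,0,0]
After op 11 (push 1): stack=[1] mem=[0,0,0,0]
After op 12 (pop): stack=[empty] mem=[0,0,0,0]
After op 13 (push 15): stack=[15] mem=[0,0,0,0]
After op 14 (push 10): stack=[15,10] mem=[0,0,0,0]
After op 15 (STO M2): stack=[15] mem=[0,0,10,0]
After op 16 (dup): stack=[15,15] mem=[0,0,10,0]
After op 17 (push 9): stack=[15,15,9] mem=[0,0,10,0]
After op 18 (dup): stack=[15,15,9,9] mem=[0,0,10,0]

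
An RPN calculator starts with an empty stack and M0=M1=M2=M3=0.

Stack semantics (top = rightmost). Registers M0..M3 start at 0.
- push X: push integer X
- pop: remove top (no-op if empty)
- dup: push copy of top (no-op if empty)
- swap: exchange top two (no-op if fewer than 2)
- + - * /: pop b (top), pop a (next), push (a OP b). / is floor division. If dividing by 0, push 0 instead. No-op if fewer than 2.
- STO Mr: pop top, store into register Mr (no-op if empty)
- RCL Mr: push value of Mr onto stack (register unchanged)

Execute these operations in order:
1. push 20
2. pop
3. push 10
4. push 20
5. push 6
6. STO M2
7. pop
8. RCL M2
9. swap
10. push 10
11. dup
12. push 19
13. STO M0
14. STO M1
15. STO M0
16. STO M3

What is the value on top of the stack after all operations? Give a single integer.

After op 1 (push 20): stack=[20] mem=[0,0,0,0]
After op 2 (pop): stack=[empty] mem=[0,0,0,0]
After op 3 (push 10): stack=[10] mem=[0,0,0,0]
After op 4 (push 20): stack=[10,20] mem=[0,0,0,0]
After op 5 (push 6): stack=[10,20,6] mem=[0,0,0,0]
After op 6 (STO M2): stack=[10,20] mem=[0,0,6,0]
After op 7 (pop): stack=[10] mem=[0,0,6,0]
After op 8 (RCL M2): stack=[10,6] mem=[0,0,6,0]
After op 9 (swap): stack=[6,10] mem=[0,0,6,0]
After op 10 (push 10): stack=[6,10,10] mem=[0,0,6,0]
After op 11 (dup): stack=[6,10,10,10] mem=[0,0,6,0]
After op 12 (push 19): stack=[6,10,10,10,19] mem=[0,0,6,0]
After op 13 (STO M0): stack=[6,10,10,10] mem=[19,0,6,0]
After op 14 (STO M1): stack=[6,10,10] mem=[19,10,6,0]
After op 15 (STO M0): stack=[6,10] mem=[10,10,6,0]
After op 16 (STO M3): stack=[6] mem=[10,10,6,10]

Answer: 6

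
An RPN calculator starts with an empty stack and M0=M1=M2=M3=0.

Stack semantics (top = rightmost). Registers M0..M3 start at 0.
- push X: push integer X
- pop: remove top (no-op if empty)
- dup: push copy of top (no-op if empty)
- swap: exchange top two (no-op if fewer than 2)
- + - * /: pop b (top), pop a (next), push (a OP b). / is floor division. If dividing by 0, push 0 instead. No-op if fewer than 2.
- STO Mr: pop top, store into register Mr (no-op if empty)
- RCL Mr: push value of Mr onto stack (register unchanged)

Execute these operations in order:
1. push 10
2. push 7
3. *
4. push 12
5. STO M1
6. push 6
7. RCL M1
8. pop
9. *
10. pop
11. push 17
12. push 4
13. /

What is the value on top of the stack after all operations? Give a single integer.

Answer: 4

Derivation:
After op 1 (push 10): stack=[10] mem=[0,0,0,0]
After op 2 (push 7): stack=[10,7] mem=[0,0,0,0]
After op 3 (*): stack=[70] mem=[0,0,0,0]
After op 4 (push 12): stack=[70,12] mem=[0,0,0,0]
After op 5 (STO M1): stack=[70] mem=[0,12,0,0]
After op 6 (push 6): stack=[70,6] mem=[0,12,0,0]
After op 7 (RCL M1): stack=[70,6,12] mem=[0,12,0,0]
After op 8 (pop): stack=[70,6] mem=[0,12,0,0]
After op 9 (*): stack=[420] mem=[0,12,0,0]
After op 10 (pop): stack=[empty] mem=[0,12,0,0]
After op 11 (push 17): stack=[17] mem=[0,12,0,0]
After op 12 (push 4): stack=[17,4] mem=[0,12,0,0]
After op 13 (/): stack=[4] mem=[0,12,0,0]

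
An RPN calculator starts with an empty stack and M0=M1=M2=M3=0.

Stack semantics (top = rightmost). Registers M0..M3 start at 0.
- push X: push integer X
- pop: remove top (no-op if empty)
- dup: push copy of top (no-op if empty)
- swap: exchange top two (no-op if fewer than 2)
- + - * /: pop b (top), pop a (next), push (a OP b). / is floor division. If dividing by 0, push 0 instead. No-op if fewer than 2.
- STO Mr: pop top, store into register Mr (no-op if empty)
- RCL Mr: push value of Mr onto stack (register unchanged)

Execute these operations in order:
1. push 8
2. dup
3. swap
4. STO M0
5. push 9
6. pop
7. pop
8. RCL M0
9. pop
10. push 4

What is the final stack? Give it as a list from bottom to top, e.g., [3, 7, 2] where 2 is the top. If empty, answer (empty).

Answer: [4]

Derivation:
After op 1 (push 8): stack=[8] mem=[0,0,0,0]
After op 2 (dup): stack=[8,8] mem=[0,0,0,0]
After op 3 (swap): stack=[8,8] mem=[0,0,0,0]
After op 4 (STO M0): stack=[8] mem=[8,0,0,0]
After op 5 (push 9): stack=[8,9] mem=[8,0,0,0]
After op 6 (pop): stack=[8] mem=[8,0,0,0]
After op 7 (pop): stack=[empty] mem=[8,0,0,0]
After op 8 (RCL M0): stack=[8] mem=[8,0,0,0]
After op 9 (pop): stack=[empty] mem=[8,0,0,0]
After op 10 (push 4): stack=[4] mem=[8,0,0,0]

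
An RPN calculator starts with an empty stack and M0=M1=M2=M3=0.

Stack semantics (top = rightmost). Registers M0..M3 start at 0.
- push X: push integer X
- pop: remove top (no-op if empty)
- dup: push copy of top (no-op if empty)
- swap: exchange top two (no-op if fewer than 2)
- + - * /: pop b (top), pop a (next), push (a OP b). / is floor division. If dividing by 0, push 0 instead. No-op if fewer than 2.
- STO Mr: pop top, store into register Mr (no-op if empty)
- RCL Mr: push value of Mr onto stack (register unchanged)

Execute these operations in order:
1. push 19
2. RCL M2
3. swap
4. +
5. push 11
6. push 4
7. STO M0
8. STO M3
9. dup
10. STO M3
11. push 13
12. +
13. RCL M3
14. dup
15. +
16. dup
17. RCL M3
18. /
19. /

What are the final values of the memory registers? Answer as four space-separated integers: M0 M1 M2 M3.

Answer: 4 0 0 19

Derivation:
After op 1 (push 19): stack=[19] mem=[0,0,0,0]
After op 2 (RCL M2): stack=[19,0] mem=[0,0,0,0]
After op 3 (swap): stack=[0,19] mem=[0,0,0,0]
After op 4 (+): stack=[19] mem=[0,0,0,0]
After op 5 (push 11): stack=[19,11] mem=[0,0,0,0]
After op 6 (push 4): stack=[19,11,4] mem=[0,0,0,0]
After op 7 (STO M0): stack=[19,11] mem=[4,0,0,0]
After op 8 (STO M3): stack=[19] mem=[4,0,0,11]
After op 9 (dup): stack=[19,19] mem=[4,0,0,11]
After op 10 (STO M3): stack=[19] mem=[4,0,0,19]
After op 11 (push 13): stack=[19,13] mem=[4,0,0,19]
After op 12 (+): stack=[32] mem=[4,0,0,19]
After op 13 (RCL M3): stack=[32,19] mem=[4,0,0,19]
After op 14 (dup): stack=[32,19,19] mem=[4,0,0,19]
After op 15 (+): stack=[32,38] mem=[4,0,0,19]
After op 16 (dup): stack=[32,38,38] mem=[4,0,0,19]
After op 17 (RCL M3): stack=[32,38,38,19] mem=[4,0,0,19]
After op 18 (/): stack=[32,38,2] mem=[4,0,0,19]
After op 19 (/): stack=[32,19] mem=[4,0,0,19]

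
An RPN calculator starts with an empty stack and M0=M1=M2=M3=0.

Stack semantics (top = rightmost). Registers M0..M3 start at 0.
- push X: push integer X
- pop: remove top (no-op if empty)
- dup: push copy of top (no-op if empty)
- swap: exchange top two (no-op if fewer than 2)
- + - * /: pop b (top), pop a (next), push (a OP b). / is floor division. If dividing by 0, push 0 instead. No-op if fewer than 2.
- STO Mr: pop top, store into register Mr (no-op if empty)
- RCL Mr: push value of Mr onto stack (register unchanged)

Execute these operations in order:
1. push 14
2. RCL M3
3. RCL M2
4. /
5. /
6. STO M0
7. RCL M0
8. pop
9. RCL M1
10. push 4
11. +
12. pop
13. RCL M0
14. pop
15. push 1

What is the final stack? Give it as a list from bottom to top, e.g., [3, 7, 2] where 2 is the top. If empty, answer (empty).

After op 1 (push 14): stack=[14] mem=[0,0,0,0]
After op 2 (RCL M3): stack=[14,0] mem=[0,0,0,0]
After op 3 (RCL M2): stack=[14,0,0] mem=[0,0,0,0]
After op 4 (/): stack=[14,0] mem=[0,0,0,0]
After op 5 (/): stack=[0] mem=[0,0,0,0]
After op 6 (STO M0): stack=[empty] mem=[0,0,0,0]
After op 7 (RCL M0): stack=[0] mem=[0,0,0,0]
After op 8 (pop): stack=[empty] mem=[0,0,0,0]
After op 9 (RCL M1): stack=[0] mem=[0,0,0,0]
After op 10 (push 4): stack=[0,4] mem=[0,0,0,0]
After op 11 (+): stack=[4] mem=[0,0,0,0]
After op 12 (pop): stack=[empty] mem=[0,0,0,0]
After op 13 (RCL M0): stack=[0] mem=[0,0,0,0]
After op 14 (pop): stack=[empty] mem=[0,0,0,0]
After op 15 (push 1): stack=[1] mem=[0,0,0,0]

Answer: [1]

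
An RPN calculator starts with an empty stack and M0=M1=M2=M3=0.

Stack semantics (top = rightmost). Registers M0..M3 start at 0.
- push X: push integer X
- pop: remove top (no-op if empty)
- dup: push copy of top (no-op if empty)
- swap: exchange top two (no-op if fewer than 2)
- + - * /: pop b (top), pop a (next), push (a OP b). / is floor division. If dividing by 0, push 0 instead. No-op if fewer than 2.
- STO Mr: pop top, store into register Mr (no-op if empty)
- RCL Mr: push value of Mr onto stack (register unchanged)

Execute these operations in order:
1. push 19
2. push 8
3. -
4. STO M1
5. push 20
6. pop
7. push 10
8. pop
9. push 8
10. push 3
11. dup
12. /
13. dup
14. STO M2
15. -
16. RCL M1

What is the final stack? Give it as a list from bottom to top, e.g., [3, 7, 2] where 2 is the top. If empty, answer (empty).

Answer: [7, 11]

Derivation:
After op 1 (push 19): stack=[19] mem=[0,0,0,0]
After op 2 (push 8): stack=[19,8] mem=[0,0,0,0]
After op 3 (-): stack=[11] mem=[0,0,0,0]
After op 4 (STO M1): stack=[empty] mem=[0,11,0,0]
After op 5 (push 20): stack=[20] mem=[0,11,0,0]
After op 6 (pop): stack=[empty] mem=[0,11,0,0]
After op 7 (push 10): stack=[10] mem=[0,11,0,0]
After op 8 (pop): stack=[empty] mem=[0,11,0,0]
After op 9 (push 8): stack=[8] mem=[0,11,0,0]
After op 10 (push 3): stack=[8,3] mem=[0,11,0,0]
After op 11 (dup): stack=[8,3,3] mem=[0,11,0,0]
After op 12 (/): stack=[8,1] mem=[0,11,0,0]
After op 13 (dup): stack=[8,1,1] mem=[0,11,0,0]
After op 14 (STO M2): stack=[8,1] mem=[0,11,1,0]
After op 15 (-): stack=[7] mem=[0,11,1,0]
After op 16 (RCL M1): stack=[7,11] mem=[0,11,1,0]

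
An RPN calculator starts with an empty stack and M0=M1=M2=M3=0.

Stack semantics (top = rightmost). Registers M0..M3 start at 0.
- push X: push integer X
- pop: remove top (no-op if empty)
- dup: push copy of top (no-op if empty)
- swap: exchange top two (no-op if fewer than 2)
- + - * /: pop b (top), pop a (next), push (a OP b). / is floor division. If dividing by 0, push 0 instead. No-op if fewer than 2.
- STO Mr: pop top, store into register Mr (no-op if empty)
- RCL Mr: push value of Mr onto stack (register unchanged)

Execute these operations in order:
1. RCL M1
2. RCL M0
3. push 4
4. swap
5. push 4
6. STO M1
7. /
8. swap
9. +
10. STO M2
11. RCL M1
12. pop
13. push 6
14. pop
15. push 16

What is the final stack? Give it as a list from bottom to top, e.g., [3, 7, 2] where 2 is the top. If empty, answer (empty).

After op 1 (RCL M1): stack=[0] mem=[0,0,0,0]
After op 2 (RCL M0): stack=[0,0] mem=[0,0,0,0]
After op 3 (push 4): stack=[0,0,4] mem=[0,0,0,0]
After op 4 (swap): stack=[0,4,0] mem=[0,0,0,0]
After op 5 (push 4): stack=[0,4,0,4] mem=[0,0,0,0]
After op 6 (STO M1): stack=[0,4,0] mem=[0,4,0,0]
After op 7 (/): stack=[0,0] mem=[0,4,0,0]
After op 8 (swap): stack=[0,0] mem=[0,4,0,0]
After op 9 (+): stack=[0] mem=[0,4,0,0]
After op 10 (STO M2): stack=[empty] mem=[0,4,0,0]
After op 11 (RCL M1): stack=[4] mem=[0,4,0,0]
After op 12 (pop): stack=[empty] mem=[0,4,0,0]
After op 13 (push 6): stack=[6] mem=[0,4,0,0]
After op 14 (pop): stack=[empty] mem=[0,4,0,0]
After op 15 (push 16): stack=[16] mem=[0,4,0,0]

Answer: [16]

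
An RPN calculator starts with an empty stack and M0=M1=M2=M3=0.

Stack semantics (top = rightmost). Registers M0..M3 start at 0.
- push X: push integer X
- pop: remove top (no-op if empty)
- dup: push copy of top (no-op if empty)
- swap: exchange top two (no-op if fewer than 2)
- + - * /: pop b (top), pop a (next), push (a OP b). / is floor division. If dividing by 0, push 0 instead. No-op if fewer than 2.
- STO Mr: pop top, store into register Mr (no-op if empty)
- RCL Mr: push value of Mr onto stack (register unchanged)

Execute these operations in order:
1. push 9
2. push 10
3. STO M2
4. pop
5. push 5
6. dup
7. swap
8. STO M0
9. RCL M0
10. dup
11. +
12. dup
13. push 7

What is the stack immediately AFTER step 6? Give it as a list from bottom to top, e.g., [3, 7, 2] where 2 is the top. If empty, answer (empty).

After op 1 (push 9): stack=[9] mem=[0,0,0,0]
After op 2 (push 10): stack=[9,10] mem=[0,0,0,0]
After op 3 (STO M2): stack=[9] mem=[0,0,10,0]
After op 4 (pop): stack=[empty] mem=[0,0,10,0]
After op 5 (push 5): stack=[5] mem=[0,0,10,0]
After op 6 (dup): stack=[5,5] mem=[0,0,10,0]

[5, 5]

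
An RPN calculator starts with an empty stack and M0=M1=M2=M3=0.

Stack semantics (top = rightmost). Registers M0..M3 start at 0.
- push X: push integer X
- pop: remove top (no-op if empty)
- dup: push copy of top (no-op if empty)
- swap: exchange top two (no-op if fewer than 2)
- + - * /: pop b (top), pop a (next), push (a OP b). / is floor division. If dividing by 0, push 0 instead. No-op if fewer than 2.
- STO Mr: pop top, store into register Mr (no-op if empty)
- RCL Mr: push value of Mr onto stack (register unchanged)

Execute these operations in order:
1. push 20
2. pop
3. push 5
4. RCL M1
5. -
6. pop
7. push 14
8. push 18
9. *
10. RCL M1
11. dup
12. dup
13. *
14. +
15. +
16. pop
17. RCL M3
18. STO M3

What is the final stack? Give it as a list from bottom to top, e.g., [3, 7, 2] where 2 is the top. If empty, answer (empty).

After op 1 (push 20): stack=[20] mem=[0,0,0,0]
After op 2 (pop): stack=[empty] mem=[0,0,0,0]
After op 3 (push 5): stack=[5] mem=[0,0,0,0]
After op 4 (RCL M1): stack=[5,0] mem=[0,0,0,0]
After op 5 (-): stack=[5] mem=[0,0,0,0]
After op 6 (pop): stack=[empty] mem=[0,0,0,0]
After op 7 (push 14): stack=[14] mem=[0,0,0,0]
After op 8 (push 18): stack=[14,18] mem=[0,0,0,0]
After op 9 (*): stack=[252] mem=[0,0,0,0]
After op 10 (RCL M1): stack=[252,0] mem=[0,0,0,0]
After op 11 (dup): stack=[252,0,0] mem=[0,0,0,0]
After op 12 (dup): stack=[252,0,0,0] mem=[0,0,0,0]
After op 13 (*): stack=[252,0,0] mem=[0,0,0,0]
After op 14 (+): stack=[252,0] mem=[0,0,0,0]
After op 15 (+): stack=[252] mem=[0,0,0,0]
After op 16 (pop): stack=[empty] mem=[0,0,0,0]
After op 17 (RCL M3): stack=[0] mem=[0,0,0,0]
After op 18 (STO M3): stack=[empty] mem=[0,0,0,0]

Answer: (empty)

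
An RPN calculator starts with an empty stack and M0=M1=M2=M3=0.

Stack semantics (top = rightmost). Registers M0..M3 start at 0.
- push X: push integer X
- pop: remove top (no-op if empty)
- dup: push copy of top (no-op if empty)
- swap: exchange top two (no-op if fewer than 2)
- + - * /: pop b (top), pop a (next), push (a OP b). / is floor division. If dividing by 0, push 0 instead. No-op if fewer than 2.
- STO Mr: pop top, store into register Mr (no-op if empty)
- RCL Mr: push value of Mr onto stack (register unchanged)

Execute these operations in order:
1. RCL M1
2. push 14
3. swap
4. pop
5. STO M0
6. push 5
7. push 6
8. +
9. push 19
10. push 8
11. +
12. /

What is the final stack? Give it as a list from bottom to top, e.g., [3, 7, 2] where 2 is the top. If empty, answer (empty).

Answer: [0]

Derivation:
After op 1 (RCL M1): stack=[0] mem=[0,0,0,0]
After op 2 (push 14): stack=[0,14] mem=[0,0,0,0]
After op 3 (swap): stack=[14,0] mem=[0,0,0,0]
After op 4 (pop): stack=[14] mem=[0,0,0,0]
After op 5 (STO M0): stack=[empty] mem=[14,0,0,0]
After op 6 (push 5): stack=[5] mem=[14,0,0,0]
After op 7 (push 6): stack=[5,6] mem=[14,0,0,0]
After op 8 (+): stack=[11] mem=[14,0,0,0]
After op 9 (push 19): stack=[11,19] mem=[14,0,0,0]
After op 10 (push 8): stack=[11,19,8] mem=[14,0,0,0]
After op 11 (+): stack=[11,27] mem=[14,0,0,0]
After op 12 (/): stack=[0] mem=[14,0,0,0]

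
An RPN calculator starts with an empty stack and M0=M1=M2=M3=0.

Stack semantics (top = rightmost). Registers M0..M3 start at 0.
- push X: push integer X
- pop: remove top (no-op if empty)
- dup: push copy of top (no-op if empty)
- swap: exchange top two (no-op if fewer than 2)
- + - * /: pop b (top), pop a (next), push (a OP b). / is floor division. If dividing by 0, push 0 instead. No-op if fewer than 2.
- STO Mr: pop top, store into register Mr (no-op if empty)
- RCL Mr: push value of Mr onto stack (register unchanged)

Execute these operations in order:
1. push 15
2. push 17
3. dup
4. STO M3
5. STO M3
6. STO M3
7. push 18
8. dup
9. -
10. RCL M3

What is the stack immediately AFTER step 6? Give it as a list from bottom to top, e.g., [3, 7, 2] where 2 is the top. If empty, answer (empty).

After op 1 (push 15): stack=[15] mem=[0,0,0,0]
After op 2 (push 17): stack=[15,17] mem=[0,0,0,0]
After op 3 (dup): stack=[15,17,17] mem=[0,0,0,0]
After op 4 (STO M3): stack=[15,17] mem=[0,0,0,17]
After op 5 (STO M3): stack=[15] mem=[0,0,0,17]
After op 6 (STO M3): stack=[empty] mem=[0,0,0,15]

(empty)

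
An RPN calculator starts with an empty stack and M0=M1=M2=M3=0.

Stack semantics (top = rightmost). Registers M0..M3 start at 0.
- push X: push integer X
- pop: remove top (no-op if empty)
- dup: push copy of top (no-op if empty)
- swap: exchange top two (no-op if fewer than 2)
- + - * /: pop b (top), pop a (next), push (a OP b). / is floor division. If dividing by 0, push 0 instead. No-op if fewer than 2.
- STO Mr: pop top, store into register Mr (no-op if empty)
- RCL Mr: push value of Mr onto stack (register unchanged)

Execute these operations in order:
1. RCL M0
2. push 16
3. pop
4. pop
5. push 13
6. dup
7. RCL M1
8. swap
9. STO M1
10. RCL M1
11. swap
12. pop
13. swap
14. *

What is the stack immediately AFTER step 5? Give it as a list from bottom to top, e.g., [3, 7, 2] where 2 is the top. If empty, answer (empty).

After op 1 (RCL M0): stack=[0] mem=[0,0,0,0]
After op 2 (push 16): stack=[0,16] mem=[0,0,0,0]
After op 3 (pop): stack=[0] mem=[0,0,0,0]
After op 4 (pop): stack=[empty] mem=[0,0,0,0]
After op 5 (push 13): stack=[13] mem=[0,0,0,0]

[13]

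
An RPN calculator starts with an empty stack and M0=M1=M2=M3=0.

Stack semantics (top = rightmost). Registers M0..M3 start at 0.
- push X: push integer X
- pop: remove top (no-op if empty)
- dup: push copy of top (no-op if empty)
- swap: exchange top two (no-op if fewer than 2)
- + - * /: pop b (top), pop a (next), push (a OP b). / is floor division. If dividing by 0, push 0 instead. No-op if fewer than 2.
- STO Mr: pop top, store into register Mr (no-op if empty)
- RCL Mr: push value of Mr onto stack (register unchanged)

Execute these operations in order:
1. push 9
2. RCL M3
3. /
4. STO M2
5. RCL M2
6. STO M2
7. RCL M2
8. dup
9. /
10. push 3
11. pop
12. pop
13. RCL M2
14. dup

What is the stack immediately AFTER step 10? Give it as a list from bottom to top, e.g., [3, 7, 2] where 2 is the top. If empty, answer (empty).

After op 1 (push 9): stack=[9] mem=[0,0,0,0]
After op 2 (RCL M3): stack=[9,0] mem=[0,0,0,0]
After op 3 (/): stack=[0] mem=[0,0,0,0]
After op 4 (STO M2): stack=[empty] mem=[0,0,0,0]
After op 5 (RCL M2): stack=[0] mem=[0,0,0,0]
After op 6 (STO M2): stack=[empty] mem=[0,0,0,0]
After op 7 (RCL M2): stack=[0] mem=[0,0,0,0]
After op 8 (dup): stack=[0,0] mem=[0,0,0,0]
After op 9 (/): stack=[0] mem=[0,0,0,0]
After op 10 (push 3): stack=[0,3] mem=[0,0,0,0]

[0, 3]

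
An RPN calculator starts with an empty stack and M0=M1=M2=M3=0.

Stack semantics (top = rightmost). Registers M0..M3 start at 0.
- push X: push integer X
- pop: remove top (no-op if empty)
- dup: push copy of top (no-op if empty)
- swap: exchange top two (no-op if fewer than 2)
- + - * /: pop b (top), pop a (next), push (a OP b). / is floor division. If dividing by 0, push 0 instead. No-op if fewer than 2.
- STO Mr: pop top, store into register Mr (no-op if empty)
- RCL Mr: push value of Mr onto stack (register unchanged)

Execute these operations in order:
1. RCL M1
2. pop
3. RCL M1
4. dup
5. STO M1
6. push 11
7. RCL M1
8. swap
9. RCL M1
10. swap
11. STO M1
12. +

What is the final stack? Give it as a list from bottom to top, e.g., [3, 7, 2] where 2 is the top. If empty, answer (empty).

Answer: [0, 0]

Derivation:
After op 1 (RCL M1): stack=[0] mem=[0,0,0,0]
After op 2 (pop): stack=[empty] mem=[0,0,0,0]
After op 3 (RCL M1): stack=[0] mem=[0,0,0,0]
After op 4 (dup): stack=[0,0] mem=[0,0,0,0]
After op 5 (STO M1): stack=[0] mem=[0,0,0,0]
After op 6 (push 11): stack=[0,11] mem=[0,0,0,0]
After op 7 (RCL M1): stack=[0,11,0] mem=[0,0,0,0]
After op 8 (swap): stack=[0,0,11] mem=[0,0,0,0]
After op 9 (RCL M1): stack=[0,0,11,0] mem=[0,0,0,0]
After op 10 (swap): stack=[0,0,0,11] mem=[0,0,0,0]
After op 11 (STO M1): stack=[0,0,0] mem=[0,11,0,0]
After op 12 (+): stack=[0,0] mem=[0,11,0,0]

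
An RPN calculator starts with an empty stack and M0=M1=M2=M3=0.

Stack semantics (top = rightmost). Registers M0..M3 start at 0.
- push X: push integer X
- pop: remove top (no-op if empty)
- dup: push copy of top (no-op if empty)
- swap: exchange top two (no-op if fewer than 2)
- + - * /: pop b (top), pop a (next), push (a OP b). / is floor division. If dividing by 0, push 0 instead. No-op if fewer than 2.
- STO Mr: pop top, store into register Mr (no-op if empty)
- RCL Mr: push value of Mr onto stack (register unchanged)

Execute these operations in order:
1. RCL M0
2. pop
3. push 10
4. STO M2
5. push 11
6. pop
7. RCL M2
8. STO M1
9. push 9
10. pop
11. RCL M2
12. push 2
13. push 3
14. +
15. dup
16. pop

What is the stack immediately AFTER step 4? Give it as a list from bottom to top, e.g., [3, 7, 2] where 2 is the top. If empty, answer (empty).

After op 1 (RCL M0): stack=[0] mem=[0,0,0,0]
After op 2 (pop): stack=[empty] mem=[0,0,0,0]
After op 3 (push 10): stack=[10] mem=[0,0,0,0]
After op 4 (STO M2): stack=[empty] mem=[0,0,10,0]

(empty)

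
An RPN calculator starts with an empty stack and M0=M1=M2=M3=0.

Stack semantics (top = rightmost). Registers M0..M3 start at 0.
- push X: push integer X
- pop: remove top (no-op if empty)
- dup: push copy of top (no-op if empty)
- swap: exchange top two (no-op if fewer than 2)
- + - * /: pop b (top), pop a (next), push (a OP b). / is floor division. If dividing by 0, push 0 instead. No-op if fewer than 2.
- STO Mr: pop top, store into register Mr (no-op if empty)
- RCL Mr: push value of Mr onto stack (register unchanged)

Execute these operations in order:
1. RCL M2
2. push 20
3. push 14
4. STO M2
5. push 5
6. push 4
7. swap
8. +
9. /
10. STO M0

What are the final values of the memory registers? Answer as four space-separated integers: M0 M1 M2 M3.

Answer: 2 0 14 0

Derivation:
After op 1 (RCL M2): stack=[0] mem=[0,0,0,0]
After op 2 (push 20): stack=[0,20] mem=[0,0,0,0]
After op 3 (push 14): stack=[0,20,14] mem=[0,0,0,0]
After op 4 (STO M2): stack=[0,20] mem=[0,0,14,0]
After op 5 (push 5): stack=[0,20,5] mem=[0,0,14,0]
After op 6 (push 4): stack=[0,20,5,4] mem=[0,0,14,0]
After op 7 (swap): stack=[0,20,4,5] mem=[0,0,14,0]
After op 8 (+): stack=[0,20,9] mem=[0,0,14,0]
After op 9 (/): stack=[0,2] mem=[0,0,14,0]
After op 10 (STO M0): stack=[0] mem=[2,0,14,0]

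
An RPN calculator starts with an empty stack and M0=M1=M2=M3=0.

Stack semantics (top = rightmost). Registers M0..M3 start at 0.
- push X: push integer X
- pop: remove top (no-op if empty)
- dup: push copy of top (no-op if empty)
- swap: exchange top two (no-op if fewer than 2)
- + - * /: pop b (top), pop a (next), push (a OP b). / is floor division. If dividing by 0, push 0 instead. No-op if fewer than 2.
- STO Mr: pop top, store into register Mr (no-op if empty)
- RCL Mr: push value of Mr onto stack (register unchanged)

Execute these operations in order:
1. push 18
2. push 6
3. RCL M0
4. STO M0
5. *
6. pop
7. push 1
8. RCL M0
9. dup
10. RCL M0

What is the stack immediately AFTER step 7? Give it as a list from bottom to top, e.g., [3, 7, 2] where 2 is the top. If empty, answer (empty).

After op 1 (push 18): stack=[18] mem=[0,0,0,0]
After op 2 (push 6): stack=[18,6] mem=[0,0,0,0]
After op 3 (RCL M0): stack=[18,6,0] mem=[0,0,0,0]
After op 4 (STO M0): stack=[18,6] mem=[0,0,0,0]
After op 5 (*): stack=[108] mem=[0,0,0,0]
After op 6 (pop): stack=[empty] mem=[0,0,0,0]
After op 7 (push 1): stack=[1] mem=[0,0,0,0]

[1]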